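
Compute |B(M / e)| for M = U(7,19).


Contracting e from U(7,19) gives U(6,18).
Bases of U(6,18) = C(18,6) = 18! / (6! * 12!) = 18564.

18564


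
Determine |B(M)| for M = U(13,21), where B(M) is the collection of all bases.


Bases of U(13,21) are all 13-element subsets of the 21-element ground set.
Number of bases = C(21,13).
(21 choose 13) = 203490.

203490


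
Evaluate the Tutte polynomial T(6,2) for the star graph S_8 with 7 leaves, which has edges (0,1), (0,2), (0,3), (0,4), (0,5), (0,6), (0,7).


A star on 8 vertices is a tree with 7 edges.
T(x,y) = x^(7) for any tree.
T(6,2) = 6^7 = 279936.

279936


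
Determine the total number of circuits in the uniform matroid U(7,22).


In U(7,22), circuits are the (8)-element subsets.
Any set of 8 elements is dependent, and removing any one element gives
an independent set of size 7, so it is a minimal dependent set.
Number of circuits = C(22,8) = 22! / (8! * 14!) = 319770.

319770


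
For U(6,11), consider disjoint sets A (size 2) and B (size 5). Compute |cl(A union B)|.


|A union B| = 2 + 5 = 7 (disjoint).
In U(6,11), cl(S) = S if |S| < 6, else cl(S) = E.
Since 7 >= 6, cl(A union B) = E.
|cl(A union B)| = 11.

11


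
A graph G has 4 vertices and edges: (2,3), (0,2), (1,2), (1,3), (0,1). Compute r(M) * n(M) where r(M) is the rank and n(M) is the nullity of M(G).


r(M) = |V| - c = 4 - 1 = 3.
nullity = |E| - r(M) = 5 - 3 = 2.
Product = 3 * 2 = 6.

6


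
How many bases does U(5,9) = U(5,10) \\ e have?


Deleting e from U(5,10) gives U(5,9) since n > r.
Bases of U(5,9) = C(9,5) = 9! / (5! * 4!) = 126.

126


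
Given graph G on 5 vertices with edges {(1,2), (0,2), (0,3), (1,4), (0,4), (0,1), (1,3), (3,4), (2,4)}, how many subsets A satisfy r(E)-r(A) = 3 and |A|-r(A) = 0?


R(x,y) = sum over A in 2^E of x^(r(E)-r(A)) * y^(|A|-r(A)).
G has 5 vertices, 9 edges. r(E) = 4.
Enumerate all 2^9 = 512 subsets.
Count subsets with r(E)-r(A)=3 and |A|-r(A)=0: 9.

9


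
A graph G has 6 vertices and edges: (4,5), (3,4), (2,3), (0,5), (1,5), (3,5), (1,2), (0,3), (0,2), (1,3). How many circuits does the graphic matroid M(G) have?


A circuit in a graphic matroid = edge set of a simple cycle.
G has 6 vertices and 10 edges.
Enumerating all minimal edge subsets forming cycles...
Total circuits found: 20.

20


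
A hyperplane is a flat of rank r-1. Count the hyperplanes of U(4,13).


Hyperplanes of U(4,13) are flats of rank 3.
In a uniform matroid, these are exactly the (3)-element subsets.
Count = C(13,3) = (13 * 12 * 11) / (1 * 2 * 3) = 286.

286


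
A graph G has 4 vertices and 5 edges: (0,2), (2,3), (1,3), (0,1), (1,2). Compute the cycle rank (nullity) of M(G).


Cycle rank (nullity) = |E| - r(M) = |E| - (|V| - c).
|E| = 5, |V| = 4, c = 1.
Nullity = 5 - (4 - 1) = 5 - 3 = 2.

2


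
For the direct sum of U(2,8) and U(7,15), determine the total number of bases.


Bases of a direct sum M1 + M2: |B| = |B(M1)| * |B(M2)|.
|B(U(2,8))| = C(8,2) = 28.
|B(U(7,15))| = C(15,7) = 6435.
Total bases = 28 * 6435 = 180180.

180180


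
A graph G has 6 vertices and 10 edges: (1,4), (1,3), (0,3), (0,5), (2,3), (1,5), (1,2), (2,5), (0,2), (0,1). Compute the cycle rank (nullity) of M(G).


Cycle rank (nullity) = |E| - r(M) = |E| - (|V| - c).
|E| = 10, |V| = 6, c = 1.
Nullity = 10 - (6 - 1) = 10 - 5 = 5.

5


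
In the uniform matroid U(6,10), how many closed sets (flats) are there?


Flats of U(6,10): every subset of size < 6 is a flat, plus E itself.
Count = (10 choose 0) + (10 choose 1) + (10 choose 2) + (10 choose 3) + (10 choose 4) + (10 choose 5) + 1
     = 1 + 10 + 45 + 120 + 210 + 252 + 1
     = 639.

639


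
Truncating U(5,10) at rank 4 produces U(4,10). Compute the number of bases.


Truncating U(5,10) to rank 4 gives U(4,10).
Bases of U(4,10) are all 4-element subsets of 10 elements.
Number of bases = C(10,4) = 10! / (4! * 6!) = 210.

210


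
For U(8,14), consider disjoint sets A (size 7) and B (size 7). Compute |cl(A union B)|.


|A union B| = 7 + 7 = 14 (disjoint).
In U(8,14), cl(S) = S if |S| < 8, else cl(S) = E.
Since 14 >= 8, cl(A union B) = E.
|cl(A union B)| = 14.

14


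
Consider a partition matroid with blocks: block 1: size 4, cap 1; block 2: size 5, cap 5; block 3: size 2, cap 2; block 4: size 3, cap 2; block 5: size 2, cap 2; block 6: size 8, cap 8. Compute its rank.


Rank of a partition matroid = sum of min(|Si|, ci) for each block.
= min(4,1) + min(5,5) + min(2,2) + min(3,2) + min(2,2) + min(8,8)
= 1 + 5 + 2 + 2 + 2 + 8
= 20.

20


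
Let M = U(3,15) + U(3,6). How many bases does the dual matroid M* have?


(M1+M2)* = M1* + M2*.
M1* = U(12,15), bases: C(15,12) = 455.
M2* = U(3,6), bases: C(6,3) = 20.
|B(M*)| = 455 * 20 = 9100.

9100


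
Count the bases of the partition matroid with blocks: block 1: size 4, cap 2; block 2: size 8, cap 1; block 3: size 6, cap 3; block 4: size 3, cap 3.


A basis picks exactly ci elements from block i.
Number of bases = product of C(|Si|, ci).
= C(4,2) * C(8,1) * C(6,3) * C(3,3)
= 6 * 8 * 20 * 1
= 960.

960


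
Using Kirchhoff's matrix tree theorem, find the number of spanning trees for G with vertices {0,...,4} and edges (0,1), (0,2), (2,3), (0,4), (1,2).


By Kirchhoff's matrix tree theorem, the number of spanning trees equals
the determinant of any cofactor of the Laplacian matrix L.
G has 5 vertices and 5 edges.
Computing the (4 x 4) cofactor determinant gives 3.

3


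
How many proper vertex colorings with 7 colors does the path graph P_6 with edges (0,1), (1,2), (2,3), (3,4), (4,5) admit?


P(P_6, k) = k * (k-1)^(5).
P(7) = 7 * 6^5 = 7 * 7776 = 54432.

54432


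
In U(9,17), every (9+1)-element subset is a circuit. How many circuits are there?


In U(9,17), circuits are the (10)-element subsets.
Any set of 10 elements is dependent, and removing any one element gives
an independent set of size 9, so it is a minimal dependent set.
Number of circuits = C(17,10) = 17! / (10! * 7!) = 19448.

19448


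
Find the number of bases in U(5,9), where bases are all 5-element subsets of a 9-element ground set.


Bases of U(5,9) are all 5-element subsets of the 9-element ground set.
Number of bases = C(9,5).
C(9,5) = 9! / (5! * 4!) = 126.

126


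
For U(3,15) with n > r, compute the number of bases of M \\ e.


Deleting e from U(3,15) gives U(3,14) since n > r.
Bases of U(3,14) = C(14,3) = 14! / (3! * 11!) = 364.

364


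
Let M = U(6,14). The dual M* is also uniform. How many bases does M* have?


The dual of U(r,n) is U(n-r, n) = U(8,14).
Bases of U(8,14) are all (8)-element subsets.
|B(M*)| = C(14,8) = 14! / (8! * 6!) = 3003.

3003


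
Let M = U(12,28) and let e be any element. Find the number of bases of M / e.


Contracting e from U(12,28) gives U(11,27).
Bases of U(11,27) = C(27,11) = 27! / (11! * 16!) = 13037895.

13037895


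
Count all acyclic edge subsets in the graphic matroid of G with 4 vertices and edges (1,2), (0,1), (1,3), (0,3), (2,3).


An independent set in a graphic matroid is an acyclic edge subset.
G has 4 vertices and 5 edges.
Enumerate all 2^5 = 32 subsets, checking for acyclicity.
Total independent sets = 24.

24


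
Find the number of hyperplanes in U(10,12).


Hyperplanes of U(10,12) are flats of rank 9.
In a uniform matroid, these are exactly the (9)-element subsets.
Count = C(12,9) = 12! / (9! * 3!) = 220.

220


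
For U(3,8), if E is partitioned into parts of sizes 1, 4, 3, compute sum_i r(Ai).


r(Ai) = min(|Ai|, 3) for each part.
Sum = min(1,3) + min(4,3) + min(3,3)
    = 1 + 3 + 3
    = 7.

7


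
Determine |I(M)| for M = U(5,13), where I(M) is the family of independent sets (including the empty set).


Independent sets of U(5,13) are all subsets of size <= 5.
Count = (13 choose 0) + (13 choose 1) + (13 choose 2) + (13 choose 3) + (13 choose 4) + (13 choose 5)
     = 1 + 13 + 78 + 286 + 715 + 1287
     = 2380.

2380


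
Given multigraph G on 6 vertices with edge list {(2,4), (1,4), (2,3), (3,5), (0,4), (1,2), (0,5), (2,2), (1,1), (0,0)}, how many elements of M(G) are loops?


In a graphic matroid, a loop is a self-loop edge (u,u) with rank 0.
Examining all 10 edges for self-loops...
Self-loops found: (2,2), (1,1), (0,0)
Number of loops = 3.

3


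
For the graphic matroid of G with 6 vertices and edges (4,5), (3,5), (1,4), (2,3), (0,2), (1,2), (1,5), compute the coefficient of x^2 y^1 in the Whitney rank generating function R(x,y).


R(x,y) = sum over A in 2^E of x^(r(E)-r(A)) * y^(|A|-r(A)).
G has 6 vertices, 7 edges. r(E) = 5.
Enumerate all 2^7 = 128 subsets.
Count subsets with r(E)-r(A)=2 and |A|-r(A)=1: 5.

5


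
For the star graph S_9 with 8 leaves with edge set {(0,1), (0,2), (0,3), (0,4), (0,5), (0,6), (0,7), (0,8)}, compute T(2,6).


A star on 9 vertices is a tree with 8 edges.
T(x,y) = x^(8) for any tree.
T(2,6) = 2^8 = 256.

256


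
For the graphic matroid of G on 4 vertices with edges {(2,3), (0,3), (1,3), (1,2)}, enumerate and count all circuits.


A circuit in a graphic matroid = edge set of a simple cycle.
G has 4 vertices and 4 edges.
Enumerating all minimal edge subsets forming cycles...
Total circuits found: 1.

1


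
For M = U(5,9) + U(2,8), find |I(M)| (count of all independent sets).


For a direct sum, |I(M1+M2)| = |I(M1)| * |I(M2)|.
|I(U(5,9))| = sum C(9,k) for k=0..5 = 382.
|I(U(2,8))| = sum C(8,k) for k=0..2 = 37.
Total = 382 * 37 = 14134.

14134


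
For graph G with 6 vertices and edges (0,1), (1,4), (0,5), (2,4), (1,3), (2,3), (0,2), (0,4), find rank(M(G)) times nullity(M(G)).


r(M) = |V| - c = 6 - 1 = 5.
nullity = |E| - r(M) = 8 - 5 = 3.
Product = 5 * 3 = 15.

15


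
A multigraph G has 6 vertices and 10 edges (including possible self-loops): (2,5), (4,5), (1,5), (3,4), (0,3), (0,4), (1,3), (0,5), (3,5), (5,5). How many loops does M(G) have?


In a graphic matroid, a loop is a self-loop edge (u,u) with rank 0.
Examining all 10 edges for self-loops...
Self-loops found: (5,5)
Number of loops = 1.

1


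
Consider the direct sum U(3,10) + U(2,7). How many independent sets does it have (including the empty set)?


For a direct sum, |I(M1+M2)| = |I(M1)| * |I(M2)|.
|I(U(3,10))| = sum C(10,k) for k=0..3 = 176.
|I(U(2,7))| = sum C(7,k) for k=0..2 = 29.
Total = 176 * 29 = 5104.

5104


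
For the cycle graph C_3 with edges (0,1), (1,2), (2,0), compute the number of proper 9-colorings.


P(C_3, k) = (k-1)^3 + (-1)^3*(k-1).
P(9) = (8)^3 - 8
= 512 - 8 = 504.

504


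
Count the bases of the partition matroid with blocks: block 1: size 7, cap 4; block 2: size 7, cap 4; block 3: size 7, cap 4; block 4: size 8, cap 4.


A basis picks exactly ci elements from block i.
Number of bases = product of C(|Si|, ci).
= C(7,4) * C(7,4) * C(7,4) * C(8,4)
= 35 * 35 * 35 * 70
= 3001250.

3001250


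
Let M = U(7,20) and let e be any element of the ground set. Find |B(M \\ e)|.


Deleting e from U(7,20) gives U(7,19) since n > r.
Bases of U(7,19) = C(19,7) = 19! / (7! * 12!) = 50388.

50388


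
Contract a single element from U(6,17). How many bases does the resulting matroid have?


Contracting e from U(6,17) gives U(5,16).
Bases of U(5,16) = (16 choose 5) = 4368.

4368


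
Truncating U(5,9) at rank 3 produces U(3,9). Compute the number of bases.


Truncating U(5,9) to rank 3 gives U(3,9).
Bases of U(3,9) are all 3-element subsets of 9 elements.
Number of bases = C(9,3) = (9 * 8 * 7) / (1 * 2 * 3) = 84.

84


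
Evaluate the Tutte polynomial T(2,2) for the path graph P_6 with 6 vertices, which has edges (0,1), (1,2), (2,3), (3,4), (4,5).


A path on 6 vertices is a tree with 5 edges.
T(x,y) = x^(5) for any tree.
T(2,2) = 2^5 = 32.

32


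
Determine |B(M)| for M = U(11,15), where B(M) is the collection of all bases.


Bases of U(11,15) are all 11-element subsets of the 15-element ground set.
Number of bases = C(15,11).
C(15,11) = 1365.

1365


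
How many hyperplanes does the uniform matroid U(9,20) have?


Hyperplanes of U(9,20) are flats of rank 8.
In a uniform matroid, these are exactly the (8)-element subsets.
Count = (20 choose 8) = 125970.

125970


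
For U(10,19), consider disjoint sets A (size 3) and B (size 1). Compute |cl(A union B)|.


|A union B| = 3 + 1 = 4 (disjoint).
In U(10,19), cl(S) = S if |S| < 10, else cl(S) = E.
Since 4 < 10, cl(A union B) = A union B.
|cl(A union B)| = 4.

4


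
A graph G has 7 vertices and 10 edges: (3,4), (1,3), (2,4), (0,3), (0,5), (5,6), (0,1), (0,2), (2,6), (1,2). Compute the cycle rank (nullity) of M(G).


Cycle rank (nullity) = |E| - r(M) = |E| - (|V| - c).
|E| = 10, |V| = 7, c = 1.
Nullity = 10 - (7 - 1) = 10 - 6 = 4.

4


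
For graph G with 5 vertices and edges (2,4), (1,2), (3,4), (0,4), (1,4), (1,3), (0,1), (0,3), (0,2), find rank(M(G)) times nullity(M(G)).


r(M) = |V| - c = 5 - 1 = 4.
nullity = |E| - r(M) = 9 - 4 = 5.
Product = 4 * 5 = 20.

20


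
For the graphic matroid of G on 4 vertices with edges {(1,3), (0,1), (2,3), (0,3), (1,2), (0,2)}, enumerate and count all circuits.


A circuit in a graphic matroid = edge set of a simple cycle.
G has 4 vertices and 6 edges.
Enumerating all minimal edge subsets forming cycles...
Total circuits found: 7.

7


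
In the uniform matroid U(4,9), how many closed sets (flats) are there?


Flats of U(4,9): every subset of size < 4 is a flat, plus E itself.
Count = C(9,0) + C(9,1) + C(9,2) + C(9,3) + 1
     = 1 + 9 + 36 + 84 + 1
     = 131.

131


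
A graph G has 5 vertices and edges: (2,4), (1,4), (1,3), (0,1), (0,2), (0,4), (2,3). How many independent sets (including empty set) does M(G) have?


An independent set in a graphic matroid is an acyclic edge subset.
G has 5 vertices and 7 edges.
Enumerate all 2^7 = 128 subsets, checking for acyclicity.
Total independent sets = 86.

86


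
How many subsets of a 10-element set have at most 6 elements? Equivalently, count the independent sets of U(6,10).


Independent sets of U(6,10) are all subsets of size <= 6.
Count = (10 choose 0) + (10 choose 1) + (10 choose 2) + (10 choose 3) + (10 choose 4) + (10 choose 5) + (10 choose 6)
     = 1 + 10 + 45 + 120 + 210 + 252 + 210
     = 848.

848


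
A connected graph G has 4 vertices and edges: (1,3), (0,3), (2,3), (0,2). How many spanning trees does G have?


By Kirchhoff's matrix tree theorem, the number of spanning trees equals
the determinant of any cofactor of the Laplacian matrix L.
G has 4 vertices and 4 edges.
Computing the (3 x 3) cofactor determinant gives 3.

3


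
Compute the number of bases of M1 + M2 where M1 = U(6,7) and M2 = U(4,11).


Bases of a direct sum M1 + M2: |B| = |B(M1)| * |B(M2)|.
|B(U(6,7))| = C(7,6) = 7.
|B(U(4,11))| = C(11,4) = 330.
Total bases = 7 * 330 = 2310.

2310


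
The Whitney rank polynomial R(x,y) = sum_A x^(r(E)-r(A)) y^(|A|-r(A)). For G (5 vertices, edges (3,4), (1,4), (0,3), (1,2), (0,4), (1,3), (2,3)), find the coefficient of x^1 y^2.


R(x,y) = sum over A in 2^E of x^(r(E)-r(A)) * y^(|A|-r(A)).
G has 5 vertices, 7 edges. r(E) = 4.
Enumerate all 2^7 = 128 subsets.
Count subsets with r(E)-r(A)=1 and |A|-r(A)=2: 2.

2


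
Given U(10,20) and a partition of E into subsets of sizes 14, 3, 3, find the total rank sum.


r(Ai) = min(|Ai|, 10) for each part.
Sum = min(14,10) + min(3,10) + min(3,10)
    = 10 + 3 + 3
    = 16.

16


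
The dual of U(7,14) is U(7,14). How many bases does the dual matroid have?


The dual of U(r,n) is U(n-r, n) = U(7,14).
Bases of U(7,14) are all (7)-element subsets.
|B(M*)| = C(14,7) = 14! / (7! * 7!) = 3432.

3432


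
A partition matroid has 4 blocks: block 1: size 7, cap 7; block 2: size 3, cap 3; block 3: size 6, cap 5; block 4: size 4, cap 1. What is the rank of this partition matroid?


Rank of a partition matroid = sum of min(|Si|, ci) for each block.
= min(7,7) + min(3,3) + min(6,5) + min(4,1)
= 7 + 3 + 5 + 1
= 16.

16


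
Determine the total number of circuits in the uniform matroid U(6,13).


In U(6,13), circuits are the (7)-element subsets.
Any set of 7 elements is dependent, and removing any one element gives
an independent set of size 6, so it is a minimal dependent set.
Number of circuits = (13 choose 7) = 1716.

1716


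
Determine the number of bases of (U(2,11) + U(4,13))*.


(M1+M2)* = M1* + M2*.
M1* = U(9,11), bases: C(11,9) = 55.
M2* = U(9,13), bases: C(13,9) = 715.
|B(M*)| = 55 * 715 = 39325.

39325


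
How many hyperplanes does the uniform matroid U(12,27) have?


Hyperplanes of U(12,27) are flats of rank 11.
In a uniform matroid, these are exactly the (11)-element subsets.
Count = C(27,11) = 27! / (11! * 16!) = 13037895.

13037895


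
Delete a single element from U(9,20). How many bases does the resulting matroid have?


Deleting e from U(9,20) gives U(9,19) since n > r.
Bases of U(9,19) = C(19,9) = 92378.

92378


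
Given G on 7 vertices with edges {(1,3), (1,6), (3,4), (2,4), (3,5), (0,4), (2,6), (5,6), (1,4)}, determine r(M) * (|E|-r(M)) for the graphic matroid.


r(M) = |V| - c = 7 - 1 = 6.
nullity = |E| - r(M) = 9 - 6 = 3.
Product = 6 * 3 = 18.

18


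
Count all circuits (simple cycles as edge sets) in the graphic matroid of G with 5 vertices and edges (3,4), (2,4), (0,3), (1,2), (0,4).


A circuit in a graphic matroid = edge set of a simple cycle.
G has 5 vertices and 5 edges.
Enumerating all minimal edge subsets forming cycles...
Total circuits found: 1.

1


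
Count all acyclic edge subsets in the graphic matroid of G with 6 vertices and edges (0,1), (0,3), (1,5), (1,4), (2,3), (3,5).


An independent set in a graphic matroid is an acyclic edge subset.
G has 6 vertices and 6 edges.
Enumerate all 2^6 = 64 subsets, checking for acyclicity.
Total independent sets = 60.

60


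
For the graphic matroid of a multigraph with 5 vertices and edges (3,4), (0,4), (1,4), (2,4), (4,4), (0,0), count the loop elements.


In a graphic matroid, a loop is a self-loop edge (u,u) with rank 0.
Examining all 6 edges for self-loops...
Self-loops found: (4,4), (0,0)
Number of loops = 2.

2


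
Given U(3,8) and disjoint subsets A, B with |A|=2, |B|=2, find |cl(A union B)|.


|A union B| = 2 + 2 = 4 (disjoint).
In U(3,8), cl(S) = S if |S| < 3, else cl(S) = E.
Since 4 >= 3, cl(A union B) = E.
|cl(A union B)| = 8.

8


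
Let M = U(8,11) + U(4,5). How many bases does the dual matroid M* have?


(M1+M2)* = M1* + M2*.
M1* = U(3,11), bases: C(11,3) = 165.
M2* = U(1,5), bases: C(5,1) = 5.
|B(M*)| = 165 * 5 = 825.

825


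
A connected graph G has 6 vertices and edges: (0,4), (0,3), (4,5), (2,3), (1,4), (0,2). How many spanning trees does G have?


By Kirchhoff's matrix tree theorem, the number of spanning trees equals
the determinant of any cofactor of the Laplacian matrix L.
G has 6 vertices and 6 edges.
Computing the (5 x 5) cofactor determinant gives 3.

3


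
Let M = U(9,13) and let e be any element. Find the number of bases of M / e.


Contracting e from U(9,13) gives U(8,12).
Bases of U(8,12) = C(12,8) = 495.

495


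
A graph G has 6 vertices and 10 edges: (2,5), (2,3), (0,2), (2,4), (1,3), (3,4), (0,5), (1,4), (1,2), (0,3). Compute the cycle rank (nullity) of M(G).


Cycle rank (nullity) = |E| - r(M) = |E| - (|V| - c).
|E| = 10, |V| = 6, c = 1.
Nullity = 10 - (6 - 1) = 10 - 5 = 5.

5


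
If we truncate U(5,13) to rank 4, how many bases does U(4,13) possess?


Truncating U(5,13) to rank 4 gives U(4,13).
Bases of U(4,13) are all 4-element subsets of 13 elements.
Number of bases = (13 choose 4) = 715.

715


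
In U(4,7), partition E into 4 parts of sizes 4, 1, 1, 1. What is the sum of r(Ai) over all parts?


r(Ai) = min(|Ai|, 4) for each part.
Sum = min(4,4) + min(1,4) + min(1,4) + min(1,4)
    = 4 + 1 + 1 + 1
    = 7.

7


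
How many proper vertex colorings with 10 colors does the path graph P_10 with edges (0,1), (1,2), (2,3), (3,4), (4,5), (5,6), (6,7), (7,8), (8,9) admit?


P(P_10, k) = k * (k-1)^(9).
P(10) = 10 * 9^9 = 10 * 387420489 = 3874204890.

3874204890


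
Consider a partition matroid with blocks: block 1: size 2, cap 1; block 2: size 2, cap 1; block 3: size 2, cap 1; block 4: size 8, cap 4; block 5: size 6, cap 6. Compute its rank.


Rank of a partition matroid = sum of min(|Si|, ci) for each block.
= min(2,1) + min(2,1) + min(2,1) + min(8,4) + min(6,6)
= 1 + 1 + 1 + 4 + 6
= 13.

13


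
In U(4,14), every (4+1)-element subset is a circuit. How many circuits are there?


In U(4,14), circuits are the (5)-element subsets.
Any set of 5 elements is dependent, and removing any one element gives
an independent set of size 4, so it is a minimal dependent set.
Number of circuits = C(14,5) = 14! / (5! * 9!) = 2002.

2002


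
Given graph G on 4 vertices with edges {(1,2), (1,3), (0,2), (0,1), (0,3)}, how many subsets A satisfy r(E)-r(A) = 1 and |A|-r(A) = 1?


R(x,y) = sum over A in 2^E of x^(r(E)-r(A)) * y^(|A|-r(A)).
G has 4 vertices, 5 edges. r(E) = 3.
Enumerate all 2^5 = 32 subsets.
Count subsets with r(E)-r(A)=1 and |A|-r(A)=1: 2.

2


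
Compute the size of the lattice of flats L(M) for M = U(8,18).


Flats of U(8,18): every subset of size < 8 is a flat, plus E itself.
Count = C(18,0) + C(18,1) + C(18,2) + C(18,3) + C(18,4) + C(18,5) + C(18,6) + C(18,7) + 1
     = 1 + 18 + 153 + 816 + 3060 + 8568 + 18564 + 31824 + 1
     = 63005.

63005


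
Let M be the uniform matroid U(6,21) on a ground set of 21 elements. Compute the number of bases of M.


Bases of U(6,21) are all 6-element subsets of the 21-element ground set.
Number of bases = C(21,6).
C(21,6) = 21! / (6! * 15!) = 54264.

54264


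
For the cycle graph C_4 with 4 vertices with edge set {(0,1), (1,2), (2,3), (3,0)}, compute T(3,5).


T(C_4; x,y) = x + x^2 + ... + x^(3) + y.
T(3,5) = 3^1 + 3^2 + 3^3 + 5
= 3 + 9 + 27 + 5
= 44.

44


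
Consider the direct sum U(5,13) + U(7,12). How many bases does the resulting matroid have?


Bases of a direct sum M1 + M2: |B| = |B(M1)| * |B(M2)|.
|B(U(5,13))| = C(13,5) = 1287.
|B(U(7,12))| = C(12,7) = 792.
Total bases = 1287 * 792 = 1019304.

1019304


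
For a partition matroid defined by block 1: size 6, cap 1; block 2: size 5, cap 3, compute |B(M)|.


A basis picks exactly ci elements from block i.
Number of bases = product of C(|Si|, ci).
= C(6,1) * C(5,3)
= 6 * 10
= 60.

60


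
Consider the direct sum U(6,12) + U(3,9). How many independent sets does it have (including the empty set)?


For a direct sum, |I(M1+M2)| = |I(M1)| * |I(M2)|.
|I(U(6,12))| = sum C(12,k) for k=0..6 = 2510.
|I(U(3,9))| = sum C(9,k) for k=0..3 = 130.
Total = 2510 * 130 = 326300.

326300


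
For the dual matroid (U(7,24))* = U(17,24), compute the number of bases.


The dual of U(r,n) is U(n-r, n) = U(17,24).
Bases of U(17,24) are all (17)-element subsets.
|B(M*)| = (24 choose 17) = 346104.

346104


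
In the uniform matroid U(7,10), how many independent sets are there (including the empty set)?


Independent sets of U(7,10) are all subsets of size <= 7.
Count = (10 choose 0) + (10 choose 1) + (10 choose 2) + (10 choose 3) + (10 choose 4) + (10 choose 5) + (10 choose 6) + (10 choose 7)
     = 1 + 10 + 45 + 120 + 210 + 252 + 210 + 120
     = 968.

968


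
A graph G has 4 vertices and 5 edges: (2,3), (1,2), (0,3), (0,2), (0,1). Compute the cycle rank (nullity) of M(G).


Cycle rank (nullity) = |E| - r(M) = |E| - (|V| - c).
|E| = 5, |V| = 4, c = 1.
Nullity = 5 - (4 - 1) = 5 - 3 = 2.

2


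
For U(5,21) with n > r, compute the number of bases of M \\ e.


Deleting e from U(5,21) gives U(5,20) since n > r.
Bases of U(5,20) = C(20,5) = 20! / (5! * 15!) = 15504.

15504


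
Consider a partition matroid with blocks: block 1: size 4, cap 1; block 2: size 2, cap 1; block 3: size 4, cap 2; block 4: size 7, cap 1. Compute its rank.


Rank of a partition matroid = sum of min(|Si|, ci) for each block.
= min(4,1) + min(2,1) + min(4,2) + min(7,1)
= 1 + 1 + 2 + 1
= 5.

5


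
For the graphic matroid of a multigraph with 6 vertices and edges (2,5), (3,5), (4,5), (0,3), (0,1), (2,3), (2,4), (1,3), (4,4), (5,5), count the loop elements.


In a graphic matroid, a loop is a self-loop edge (u,u) with rank 0.
Examining all 10 edges for self-loops...
Self-loops found: (4,4), (5,5)
Number of loops = 2.

2


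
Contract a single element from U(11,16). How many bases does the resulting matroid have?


Contracting e from U(11,16) gives U(10,15).
Bases of U(10,15) = C(15,10) = 3003.

3003


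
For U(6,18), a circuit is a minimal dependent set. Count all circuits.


In U(6,18), circuits are the (7)-element subsets.
Any set of 7 elements is dependent, and removing any one element gives
an independent set of size 6, so it is a minimal dependent set.
Number of circuits = C(18,7) = 18! / (7! * 11!) = 31824.

31824


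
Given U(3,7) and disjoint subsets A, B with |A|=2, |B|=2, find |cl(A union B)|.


|A union B| = 2 + 2 = 4 (disjoint).
In U(3,7), cl(S) = S if |S| < 3, else cl(S) = E.
Since 4 >= 3, cl(A union B) = E.
|cl(A union B)| = 7.

7


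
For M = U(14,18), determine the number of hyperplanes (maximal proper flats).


Hyperplanes of U(14,18) are flats of rank 13.
In a uniform matroid, these are exactly the (13)-element subsets.
Count = (18 choose 13) = 8568.

8568


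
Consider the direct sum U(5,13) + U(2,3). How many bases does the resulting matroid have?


Bases of a direct sum M1 + M2: |B| = |B(M1)| * |B(M2)|.
|B(U(5,13))| = C(13,5) = 1287.
|B(U(2,3))| = C(3,2) = 3.
Total bases = 1287 * 3 = 3861.

3861


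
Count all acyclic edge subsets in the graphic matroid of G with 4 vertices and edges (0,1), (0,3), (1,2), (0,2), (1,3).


An independent set in a graphic matroid is an acyclic edge subset.
G has 4 vertices and 5 edges.
Enumerate all 2^5 = 32 subsets, checking for acyclicity.
Total independent sets = 24.

24


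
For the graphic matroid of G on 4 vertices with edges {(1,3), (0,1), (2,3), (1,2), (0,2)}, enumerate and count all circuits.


A circuit in a graphic matroid = edge set of a simple cycle.
G has 4 vertices and 5 edges.
Enumerating all minimal edge subsets forming cycles...
Total circuits found: 3.

3


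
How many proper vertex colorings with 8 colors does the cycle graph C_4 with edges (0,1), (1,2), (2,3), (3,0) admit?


P(C_4, k) = (k-1)^4 + (-1)^4*(k-1).
P(8) = (7)^4 + 7
= 2401 + 7 = 2408.

2408


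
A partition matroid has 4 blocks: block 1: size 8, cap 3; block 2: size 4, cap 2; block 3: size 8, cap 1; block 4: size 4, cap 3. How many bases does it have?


A basis picks exactly ci elements from block i.
Number of bases = product of C(|Si|, ci).
= C(8,3) * C(4,2) * C(8,1) * C(4,3)
= 56 * 6 * 8 * 4
= 10752.

10752


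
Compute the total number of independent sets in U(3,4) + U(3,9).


For a direct sum, |I(M1+M2)| = |I(M1)| * |I(M2)|.
|I(U(3,4))| = sum C(4,k) for k=0..3 = 15.
|I(U(3,9))| = sum C(9,k) for k=0..3 = 130.
Total = 15 * 130 = 1950.

1950


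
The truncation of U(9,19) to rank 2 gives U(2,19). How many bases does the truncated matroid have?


Truncating U(9,19) to rank 2 gives U(2,19).
Bases of U(2,19) are all 2-element subsets of 19 elements.
Number of bases = (19 choose 2) = 171.

171


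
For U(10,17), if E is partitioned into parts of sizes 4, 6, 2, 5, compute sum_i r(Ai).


r(Ai) = min(|Ai|, 10) for each part.
Sum = min(4,10) + min(6,10) + min(2,10) + min(5,10)
    = 4 + 6 + 2 + 5
    = 17.

17


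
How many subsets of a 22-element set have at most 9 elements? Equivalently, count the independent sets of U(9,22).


Independent sets of U(9,22) are all subsets of size <= 9.
Count = (22 choose 0) + (22 choose 1) + (22 choose 2) + (22 choose 3) + (22 choose 4) + (22 choose 5) + (22 choose 6) + (22 choose 7) + (22 choose 8) + (22 choose 9)
     = 1 + 22 + 231 + 1540 + 7315 + 26334 + 74613 + 170544 + 319770 + 497420
     = 1097790.

1097790


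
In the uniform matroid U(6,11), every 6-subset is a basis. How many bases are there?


Bases of U(6,11) are all 6-element subsets of the 11-element ground set.
Number of bases = C(11,6).
C(11,6) = 11! / (6! * 5!) = 462.

462


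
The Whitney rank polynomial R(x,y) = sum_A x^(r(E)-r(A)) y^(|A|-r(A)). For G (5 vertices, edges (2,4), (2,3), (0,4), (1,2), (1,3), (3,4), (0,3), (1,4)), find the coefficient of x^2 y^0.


R(x,y) = sum over A in 2^E of x^(r(E)-r(A)) * y^(|A|-r(A)).
G has 5 vertices, 8 edges. r(E) = 4.
Enumerate all 2^8 = 256 subsets.
Count subsets with r(E)-r(A)=2 and |A|-r(A)=0: 28.

28


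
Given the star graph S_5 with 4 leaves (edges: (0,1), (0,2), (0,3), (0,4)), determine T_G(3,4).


A star on 5 vertices is a tree with 4 edges.
T(x,y) = x^(4) for any tree.
T(3,4) = 3^4 = 81.

81


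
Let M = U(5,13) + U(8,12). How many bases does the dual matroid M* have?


(M1+M2)* = M1* + M2*.
M1* = U(8,13), bases: C(13,8) = 1287.
M2* = U(4,12), bases: C(12,4) = 495.
|B(M*)| = 1287 * 495 = 637065.

637065


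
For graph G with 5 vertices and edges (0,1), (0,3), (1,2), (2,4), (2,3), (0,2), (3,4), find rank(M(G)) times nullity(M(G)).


r(M) = |V| - c = 5 - 1 = 4.
nullity = |E| - r(M) = 7 - 4 = 3.
Product = 4 * 3 = 12.

12


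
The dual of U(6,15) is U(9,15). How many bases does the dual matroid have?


The dual of U(r,n) is U(n-r, n) = U(9,15).
Bases of U(9,15) are all (9)-element subsets.
|B(M*)| = C(15,9) = 15! / (9! * 6!) = 5005.

5005


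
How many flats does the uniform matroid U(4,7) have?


Flats of U(4,7): every subset of size < 4 is a flat, plus E itself.
Count = C(7,0) + C(7,1) + C(7,2) + C(7,3) + 1
     = 1 + 7 + 21 + 35 + 1
     = 65.

65


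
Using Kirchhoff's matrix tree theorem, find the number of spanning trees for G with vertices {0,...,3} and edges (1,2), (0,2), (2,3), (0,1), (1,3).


By Kirchhoff's matrix tree theorem, the number of spanning trees equals
the determinant of any cofactor of the Laplacian matrix L.
G has 4 vertices and 5 edges.
Computing the (3 x 3) cofactor determinant gives 8.

8


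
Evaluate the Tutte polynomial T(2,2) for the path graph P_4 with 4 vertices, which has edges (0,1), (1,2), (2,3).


A path on 4 vertices is a tree with 3 edges.
T(x,y) = x^(3) for any tree.
T(2,2) = 2^3 = 8.

8


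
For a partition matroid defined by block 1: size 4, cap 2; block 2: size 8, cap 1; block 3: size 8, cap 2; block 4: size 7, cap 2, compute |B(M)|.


A basis picks exactly ci elements from block i.
Number of bases = product of C(|Si|, ci).
= C(4,2) * C(8,1) * C(8,2) * C(7,2)
= 6 * 8 * 28 * 21
= 28224.

28224


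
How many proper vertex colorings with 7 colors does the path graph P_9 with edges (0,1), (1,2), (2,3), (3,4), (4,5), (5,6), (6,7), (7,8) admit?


P(P_9, k) = k * (k-1)^(8).
P(7) = 7 * 6^8 = 7 * 1679616 = 11757312.

11757312


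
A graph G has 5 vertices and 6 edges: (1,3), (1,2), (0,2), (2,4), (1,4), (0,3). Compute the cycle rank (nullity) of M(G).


Cycle rank (nullity) = |E| - r(M) = |E| - (|V| - c).
|E| = 6, |V| = 5, c = 1.
Nullity = 6 - (5 - 1) = 6 - 4 = 2.

2


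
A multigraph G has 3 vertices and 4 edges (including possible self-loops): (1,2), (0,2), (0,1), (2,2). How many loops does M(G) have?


In a graphic matroid, a loop is a self-loop edge (u,u) with rank 0.
Examining all 4 edges for self-loops...
Self-loops found: (2,2)
Number of loops = 1.

1


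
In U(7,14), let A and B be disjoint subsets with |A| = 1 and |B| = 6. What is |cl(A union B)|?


|A union B| = 1 + 6 = 7 (disjoint).
In U(7,14), cl(S) = S if |S| < 7, else cl(S) = E.
Since 7 >= 7, cl(A union B) = E.
|cl(A union B)| = 14.

14


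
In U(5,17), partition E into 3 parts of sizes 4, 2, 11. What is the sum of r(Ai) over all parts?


r(Ai) = min(|Ai|, 5) for each part.
Sum = min(4,5) + min(2,5) + min(11,5)
    = 4 + 2 + 5
    = 11.

11


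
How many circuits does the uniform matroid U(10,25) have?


In U(10,25), circuits are the (11)-element subsets.
Any set of 11 elements is dependent, and removing any one element gives
an independent set of size 10, so it is a minimal dependent set.
Number of circuits = C(25,11) = 4457400.

4457400


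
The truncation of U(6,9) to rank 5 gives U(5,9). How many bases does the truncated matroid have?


Truncating U(6,9) to rank 5 gives U(5,9).
Bases of U(5,9) are all 5-element subsets of 9 elements.
Number of bases = C(9,5) = 126.

126


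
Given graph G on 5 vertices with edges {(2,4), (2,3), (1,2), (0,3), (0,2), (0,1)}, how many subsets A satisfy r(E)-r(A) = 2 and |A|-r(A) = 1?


R(x,y) = sum over A in 2^E of x^(r(E)-r(A)) * y^(|A|-r(A)).
G has 5 vertices, 6 edges. r(E) = 4.
Enumerate all 2^6 = 64 subsets.
Count subsets with r(E)-r(A)=2 and |A|-r(A)=1: 2.

2


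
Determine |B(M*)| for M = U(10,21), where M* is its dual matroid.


The dual of U(r,n) is U(n-r, n) = U(11,21).
Bases of U(11,21) are all (11)-element subsets.
|B(M*)| = C(21,11) = 21! / (11! * 10!) = 352716.

352716


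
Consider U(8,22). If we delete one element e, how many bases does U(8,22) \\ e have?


Deleting e from U(8,22) gives U(8,21) since n > r.
Bases of U(8,21) = C(21,8) = 21! / (8! * 13!) = 203490.

203490


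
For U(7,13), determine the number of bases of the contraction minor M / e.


Contracting e from U(7,13) gives U(6,12).
Bases of U(6,12) = C(12,6) = 12! / (6! * 6!) = 924.

924


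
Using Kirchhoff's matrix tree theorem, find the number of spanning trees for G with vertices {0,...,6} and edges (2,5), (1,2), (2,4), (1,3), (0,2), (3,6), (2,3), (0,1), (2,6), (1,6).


By Kirchhoff's matrix tree theorem, the number of spanning trees equals
the determinant of any cofactor of the Laplacian matrix L.
G has 7 vertices and 10 edges.
Computing the (6 x 6) cofactor determinant gives 40.

40


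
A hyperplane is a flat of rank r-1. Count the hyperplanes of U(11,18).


Hyperplanes of U(11,18) are flats of rank 10.
In a uniform matroid, these are exactly the (10)-element subsets.
Count = (18 choose 10) = 43758.

43758


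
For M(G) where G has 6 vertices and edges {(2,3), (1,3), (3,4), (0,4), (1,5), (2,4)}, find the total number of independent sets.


An independent set in a graphic matroid is an acyclic edge subset.
G has 6 vertices and 6 edges.
Enumerate all 2^6 = 64 subsets, checking for acyclicity.
Total independent sets = 56.

56


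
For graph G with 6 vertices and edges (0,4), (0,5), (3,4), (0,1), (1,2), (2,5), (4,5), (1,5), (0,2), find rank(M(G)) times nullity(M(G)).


r(M) = |V| - c = 6 - 1 = 5.
nullity = |E| - r(M) = 9 - 5 = 4.
Product = 5 * 4 = 20.

20


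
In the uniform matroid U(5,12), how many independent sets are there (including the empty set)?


Independent sets of U(5,12) are all subsets of size <= 5.
Count = (12 choose 0) + (12 choose 1) + (12 choose 2) + (12 choose 3) + (12 choose 4) + (12 choose 5)
     = 1 + 12 + 66 + 220 + 495 + 792
     = 1586.

1586


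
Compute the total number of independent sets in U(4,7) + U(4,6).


For a direct sum, |I(M1+M2)| = |I(M1)| * |I(M2)|.
|I(U(4,7))| = sum C(7,k) for k=0..4 = 99.
|I(U(4,6))| = sum C(6,k) for k=0..4 = 57.
Total = 99 * 57 = 5643.

5643


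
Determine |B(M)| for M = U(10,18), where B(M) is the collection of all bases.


Bases of U(10,18) are all 10-element subsets of the 18-element ground set.
Number of bases = C(18,10).
C(18,10) = 43758.

43758


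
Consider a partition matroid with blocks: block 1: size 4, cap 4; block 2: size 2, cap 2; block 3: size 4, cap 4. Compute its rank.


Rank of a partition matroid = sum of min(|Si|, ci) for each block.
= min(4,4) + min(2,2) + min(4,4)
= 4 + 2 + 4
= 10.

10


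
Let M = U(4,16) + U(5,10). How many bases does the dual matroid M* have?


(M1+M2)* = M1* + M2*.
M1* = U(12,16), bases: C(16,12) = 1820.
M2* = U(5,10), bases: C(10,5) = 252.
|B(M*)| = 1820 * 252 = 458640.

458640


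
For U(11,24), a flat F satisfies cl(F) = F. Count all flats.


Flats of U(11,24): every subset of size < 11 is a flat, plus E itself.
Count = (24 choose 0) + (24 choose 1) + (24 choose 2) + (24 choose 3) + (24 choose 4) + (24 choose 5) + (24 choose 6) + (24 choose 7) + (24 choose 8) + (24 choose 9) + (24 choose 10) + 1
     = 1 + 24 + 276 + 2024 + 10626 + 42504 + 134596 + 346104 + 735471 + 1307504 + 1961256 + 1
     = 4540387.

4540387


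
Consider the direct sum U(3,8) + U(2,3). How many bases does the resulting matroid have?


Bases of a direct sum M1 + M2: |B| = |B(M1)| * |B(M2)|.
|B(U(3,8))| = C(8,3) = 56.
|B(U(2,3))| = C(3,2) = 3.
Total bases = 56 * 3 = 168.

168


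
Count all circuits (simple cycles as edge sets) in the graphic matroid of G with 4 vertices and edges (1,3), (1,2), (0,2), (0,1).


A circuit in a graphic matroid = edge set of a simple cycle.
G has 4 vertices and 4 edges.
Enumerating all minimal edge subsets forming cycles...
Total circuits found: 1.

1


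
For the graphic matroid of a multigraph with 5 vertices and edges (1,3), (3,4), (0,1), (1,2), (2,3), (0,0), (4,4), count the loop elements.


In a graphic matroid, a loop is a self-loop edge (u,u) with rank 0.
Examining all 7 edges for self-loops...
Self-loops found: (0,0), (4,4)
Number of loops = 2.

2


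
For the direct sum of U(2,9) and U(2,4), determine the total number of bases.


Bases of a direct sum M1 + M2: |B| = |B(M1)| * |B(M2)|.
|B(U(2,9))| = C(9,2) = 36.
|B(U(2,4))| = C(4,2) = 6.
Total bases = 36 * 6 = 216.

216


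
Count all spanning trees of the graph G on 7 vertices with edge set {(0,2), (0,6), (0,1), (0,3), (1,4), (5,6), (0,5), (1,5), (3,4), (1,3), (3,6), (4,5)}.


By Kirchhoff's matrix tree theorem, the number of spanning trees equals
the determinant of any cofactor of the Laplacian matrix L.
G has 7 vertices and 12 edges.
Computing the (6 x 6) cofactor determinant gives 224.

224


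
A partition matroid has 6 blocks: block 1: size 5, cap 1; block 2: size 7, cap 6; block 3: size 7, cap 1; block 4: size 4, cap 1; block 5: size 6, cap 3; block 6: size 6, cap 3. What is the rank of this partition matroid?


Rank of a partition matroid = sum of min(|Si|, ci) for each block.
= min(5,1) + min(7,6) + min(7,1) + min(4,1) + min(6,3) + min(6,3)
= 1 + 6 + 1 + 1 + 3 + 3
= 15.

15


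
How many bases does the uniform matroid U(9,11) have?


Bases of U(9,11) are all 9-element subsets of the 11-element ground set.
Number of bases = C(11,9).
C(11,9) = 55.

55


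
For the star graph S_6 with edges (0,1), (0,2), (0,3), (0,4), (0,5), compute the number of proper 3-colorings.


P(tree, k) = k * (k-1)^(5) for any tree on 6 vertices.
P(3) = 3 * 2^5 = 3 * 32 = 96.

96


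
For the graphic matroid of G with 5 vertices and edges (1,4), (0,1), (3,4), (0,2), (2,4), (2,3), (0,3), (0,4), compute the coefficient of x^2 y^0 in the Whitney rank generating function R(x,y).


R(x,y) = sum over A in 2^E of x^(r(E)-r(A)) * y^(|A|-r(A)).
G has 5 vertices, 8 edges. r(E) = 4.
Enumerate all 2^8 = 256 subsets.
Count subsets with r(E)-r(A)=2 and |A|-r(A)=0: 28.

28


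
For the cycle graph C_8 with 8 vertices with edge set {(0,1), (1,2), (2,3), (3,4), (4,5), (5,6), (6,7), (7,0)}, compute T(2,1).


T(C_8; x,y) = x + x^2 + ... + x^(7) + y.
T(2,1) = 2^1 + 2^2 + 2^3 + 2^4 + 2^5 + 2^6 + 2^7 + 1
= 2 + 4 + 8 + 16 + 32 + 64 + 128 + 1
= 255.

255


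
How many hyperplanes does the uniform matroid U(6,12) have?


Hyperplanes of U(6,12) are flats of rank 5.
In a uniform matroid, these are exactly the (5)-element subsets.
Count = (12 choose 5) = 792.

792


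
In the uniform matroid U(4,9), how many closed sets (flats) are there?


Flats of U(4,9): every subset of size < 4 is a flat, plus E itself.
Count = C(9,0) + C(9,1) + C(9,2) + C(9,3) + 1
     = 1 + 9 + 36 + 84 + 1
     = 131.

131


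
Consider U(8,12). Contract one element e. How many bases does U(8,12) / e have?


Contracting e from U(8,12) gives U(7,11).
Bases of U(7,11) = (11 choose 7) = 330.

330


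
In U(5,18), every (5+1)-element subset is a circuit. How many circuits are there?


In U(5,18), circuits are the (6)-element subsets.
Any set of 6 elements is dependent, and removing any one element gives
an independent set of size 5, so it is a minimal dependent set.
Number of circuits = (18 choose 6) = 18564.

18564
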